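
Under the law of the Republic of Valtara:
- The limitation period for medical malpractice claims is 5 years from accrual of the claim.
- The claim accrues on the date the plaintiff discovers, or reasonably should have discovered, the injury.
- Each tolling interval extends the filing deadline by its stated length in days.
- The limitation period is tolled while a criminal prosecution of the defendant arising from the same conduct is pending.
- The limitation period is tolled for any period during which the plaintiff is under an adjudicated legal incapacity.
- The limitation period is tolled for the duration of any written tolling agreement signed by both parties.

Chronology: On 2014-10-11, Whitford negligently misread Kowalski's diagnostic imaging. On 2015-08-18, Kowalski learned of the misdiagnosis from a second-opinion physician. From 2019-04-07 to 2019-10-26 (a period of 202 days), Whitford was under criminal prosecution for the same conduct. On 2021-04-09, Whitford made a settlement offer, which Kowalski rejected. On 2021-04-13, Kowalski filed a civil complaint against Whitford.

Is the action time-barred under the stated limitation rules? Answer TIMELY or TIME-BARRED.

Accrual is tied to discovery, so the period began on 2015-08-18 rather than on 2014-10-11 when the act occurred.
Adding the 5 years base period to 2015-08-18 gives a deadline of 2020-08-18, before any tolling.
Because the pending criminal prosecution ran from 2019-04-07 to 2019-10-26, the deadline is extended by 202 days to 2021-03-08.
Nothing else in the chronology tolls or restarts the period.
Kowalski filed on 2021-04-13, after the 2021-03-08 deadline, so the action is time-barred.

TIME-BARRED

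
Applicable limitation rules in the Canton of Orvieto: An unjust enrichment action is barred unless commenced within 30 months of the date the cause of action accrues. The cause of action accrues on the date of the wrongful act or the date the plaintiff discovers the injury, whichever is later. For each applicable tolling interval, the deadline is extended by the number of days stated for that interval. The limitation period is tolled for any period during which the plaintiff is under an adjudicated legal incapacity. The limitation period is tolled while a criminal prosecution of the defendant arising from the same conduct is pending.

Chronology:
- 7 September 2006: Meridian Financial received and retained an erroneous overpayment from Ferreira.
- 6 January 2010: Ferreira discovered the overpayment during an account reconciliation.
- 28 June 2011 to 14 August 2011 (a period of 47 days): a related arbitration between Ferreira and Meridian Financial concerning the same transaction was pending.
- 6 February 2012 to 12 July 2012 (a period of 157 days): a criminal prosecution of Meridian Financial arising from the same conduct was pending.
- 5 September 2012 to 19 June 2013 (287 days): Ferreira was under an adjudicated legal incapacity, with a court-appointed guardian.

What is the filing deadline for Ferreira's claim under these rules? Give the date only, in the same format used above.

Because discovery on 6 January 2010 post-dates the 7 September 2006 act, accrual under the later-of rule falls on 6 January 2010.
Adding the 30 months base period to 6 January 2010 gives a deadline of 6 July 2012, before any tolling.
The pending criminal prosecution from 6 February 2012 to 12 July 2012 tolled the period for 157 days, extending the deadline to 10 December 2012.
The plaintiff's legal incapacity from 5 September 2012 to 19 June 2013 tolled the period for 287 days, extending the deadline to 23 September 2013.
Although a pending arbitration ran from 28 June 2011 to 14 August 2011, the stated rules do not make that a tolling event, so it is disregarded.

23 September 2013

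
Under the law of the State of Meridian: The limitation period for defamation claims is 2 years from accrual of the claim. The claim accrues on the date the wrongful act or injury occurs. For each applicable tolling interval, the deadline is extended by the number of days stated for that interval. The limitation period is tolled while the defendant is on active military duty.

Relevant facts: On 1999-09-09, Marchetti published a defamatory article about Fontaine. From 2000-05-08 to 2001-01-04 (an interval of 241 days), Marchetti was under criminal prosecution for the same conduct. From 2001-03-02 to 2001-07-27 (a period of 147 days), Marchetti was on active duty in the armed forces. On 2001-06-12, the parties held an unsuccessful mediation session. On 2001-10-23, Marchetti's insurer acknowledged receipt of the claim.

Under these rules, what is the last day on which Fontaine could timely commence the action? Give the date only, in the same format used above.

The limitation period began to run on 1999-09-09.
2 years from 1999-09-09 is 2001-09-09.
The defendant's active military service from 2001-03-02 to 2001-07-27 tolled the period for 147 days, extending the deadline to 2002-02-03.
No stated provision tolls the period for a criminal prosecution, so the interval from 2000-05-08 to 2001-01-04 has no effect on the deadline.
Nothing else in the chronology tolls or restarts the period.

2002-02-03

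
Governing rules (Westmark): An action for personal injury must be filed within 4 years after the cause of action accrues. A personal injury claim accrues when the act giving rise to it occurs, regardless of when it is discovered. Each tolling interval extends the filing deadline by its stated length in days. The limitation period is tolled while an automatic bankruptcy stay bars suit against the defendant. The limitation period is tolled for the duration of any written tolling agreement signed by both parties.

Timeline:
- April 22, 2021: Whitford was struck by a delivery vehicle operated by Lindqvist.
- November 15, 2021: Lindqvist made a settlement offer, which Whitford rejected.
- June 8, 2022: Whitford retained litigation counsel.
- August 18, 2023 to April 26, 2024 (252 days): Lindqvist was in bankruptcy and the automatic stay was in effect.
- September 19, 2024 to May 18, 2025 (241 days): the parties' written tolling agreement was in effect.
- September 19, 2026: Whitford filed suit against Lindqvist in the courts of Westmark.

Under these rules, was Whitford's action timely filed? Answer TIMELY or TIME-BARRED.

The limitation period began to run on April 22, 2021.
Adding the 4 years base period to April 22, 2021 gives a deadline of April 22, 2025, before any tolling.
The period was tolled for 252 days by the automatic bankruptcy stay (August 18, 2023 to April 26, 2024), pushing the deadline to December 30, 2025.
The period was tolled for 241 days by the written tolling agreement (September 19, 2024 to May 18, 2025), pushing the deadline to August 28, 2026.
The other events in the timeline have no effect on the limitation period under the stated rules.
Whitford filed on September 19, 2026, after the August 28, 2026 deadline, so the action is time-barred.

TIME-BARRED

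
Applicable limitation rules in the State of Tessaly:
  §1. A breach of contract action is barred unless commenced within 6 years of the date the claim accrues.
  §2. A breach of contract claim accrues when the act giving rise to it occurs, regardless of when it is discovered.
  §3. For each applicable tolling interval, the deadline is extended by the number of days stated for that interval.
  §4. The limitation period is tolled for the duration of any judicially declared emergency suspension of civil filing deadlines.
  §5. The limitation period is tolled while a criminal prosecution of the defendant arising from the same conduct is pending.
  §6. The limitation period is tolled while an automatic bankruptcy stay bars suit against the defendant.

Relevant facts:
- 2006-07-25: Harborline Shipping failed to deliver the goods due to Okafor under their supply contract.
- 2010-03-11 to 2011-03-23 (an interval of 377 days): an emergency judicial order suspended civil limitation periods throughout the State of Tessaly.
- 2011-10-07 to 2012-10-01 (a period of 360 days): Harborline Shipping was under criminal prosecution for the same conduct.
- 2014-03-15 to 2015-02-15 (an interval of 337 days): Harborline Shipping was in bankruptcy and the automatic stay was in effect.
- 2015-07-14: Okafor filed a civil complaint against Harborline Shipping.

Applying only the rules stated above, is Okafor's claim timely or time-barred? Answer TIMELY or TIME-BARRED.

TIME-BARRED

The claim accrued on 2006-07-25, the date of the act.
6 years from 2006-07-25 is 2012-07-25.
The emergency suspension of filing deadlines from 2010-03-11 to 2011-03-23 tolled the period for 377 days, extending the deadline to 2013-08-06.
The pending criminal prosecution from 2011-10-07 to 2012-10-01 tolled the period for 360 days, extending the deadline to 2014-08-01.
Because the automatic bankruptcy stay ran from 2014-03-15 to 2015-02-15, the deadline is extended by 337 days to 2015-07-04.
Okafor filed on 2015-07-14, after the 2015-07-04 deadline, so the action is time-barred.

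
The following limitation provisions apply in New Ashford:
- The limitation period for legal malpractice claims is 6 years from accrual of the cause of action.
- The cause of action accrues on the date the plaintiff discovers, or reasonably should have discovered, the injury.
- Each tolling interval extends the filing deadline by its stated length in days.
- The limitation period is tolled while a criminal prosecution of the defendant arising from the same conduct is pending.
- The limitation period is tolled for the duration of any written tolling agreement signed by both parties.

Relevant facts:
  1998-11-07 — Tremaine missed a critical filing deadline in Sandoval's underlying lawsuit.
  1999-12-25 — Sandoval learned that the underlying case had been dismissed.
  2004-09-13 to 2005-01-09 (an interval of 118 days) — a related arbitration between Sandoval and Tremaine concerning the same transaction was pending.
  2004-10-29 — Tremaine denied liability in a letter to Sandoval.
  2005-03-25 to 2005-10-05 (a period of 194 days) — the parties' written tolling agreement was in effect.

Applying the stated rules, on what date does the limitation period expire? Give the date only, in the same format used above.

The claim did not accrue until Sandoval discovered the injury on 1999-12-25; the 1998-11-07 act date does not start the clock under the stated rule.
6 years from 1999-12-25 is 2005-12-25.
Because the written tolling agreement ran from 2005-03-25 to 2005-10-05, the deadline is extended by 194 days to 2006-07-07.
No stated provision tolls the period for a pending arbitration, so the interval from 2004-09-13 to 2005-01-09 has no effect on the deadline.
None of the other events listed affects the running of the period under the stated rules.

2006-07-07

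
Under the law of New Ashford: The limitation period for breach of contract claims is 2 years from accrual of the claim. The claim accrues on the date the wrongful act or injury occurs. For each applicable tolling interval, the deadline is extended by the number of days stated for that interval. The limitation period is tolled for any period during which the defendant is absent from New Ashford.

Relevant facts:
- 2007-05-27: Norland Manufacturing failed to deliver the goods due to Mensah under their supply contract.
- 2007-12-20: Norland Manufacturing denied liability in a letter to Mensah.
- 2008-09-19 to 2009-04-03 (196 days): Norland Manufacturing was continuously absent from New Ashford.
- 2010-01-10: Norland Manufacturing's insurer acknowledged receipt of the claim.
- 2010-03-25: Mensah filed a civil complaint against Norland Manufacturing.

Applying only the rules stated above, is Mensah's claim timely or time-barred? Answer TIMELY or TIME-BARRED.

TIME-BARRED

The claim accrued on 2007-05-27, the date of the act.
The untolled deadline — 2 years after 2007-05-27 — is 2009-05-27.
Because the defendant's absence from the jurisdiction ran from 2008-09-19 to 2009-04-03, the deadline is extended by 196 days to 2009-12-09.
The other events in the timeline have no effect on the limitation period under the stated rules.
Filing on 2010-03-25 missed the 2009-12-09 deadline — the action is time-barred.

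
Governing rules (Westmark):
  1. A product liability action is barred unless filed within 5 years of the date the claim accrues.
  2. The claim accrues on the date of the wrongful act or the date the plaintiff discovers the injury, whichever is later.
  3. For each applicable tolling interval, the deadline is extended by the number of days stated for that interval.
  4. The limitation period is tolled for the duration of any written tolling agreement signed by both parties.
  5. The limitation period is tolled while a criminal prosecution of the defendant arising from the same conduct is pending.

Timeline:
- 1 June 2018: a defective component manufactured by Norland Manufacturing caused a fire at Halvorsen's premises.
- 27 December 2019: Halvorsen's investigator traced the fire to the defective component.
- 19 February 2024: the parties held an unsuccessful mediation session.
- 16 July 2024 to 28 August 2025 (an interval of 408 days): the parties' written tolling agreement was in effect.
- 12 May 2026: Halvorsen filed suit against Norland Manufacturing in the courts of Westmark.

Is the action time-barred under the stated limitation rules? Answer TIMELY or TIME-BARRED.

The claim accrued on 27 December 2019 — the later of the 1 June 2018 act and the 27 December 2019 discovery.
5 years from 27 December 2019 is 27 December 2024.
The written tolling agreement from 16 July 2024 to 28 August 2025 tolled the period for 408 days, extending the deadline to 8 February 2026.
Nothing else in the chronology tolls or restarts the period.
Halvorsen filed on 12 May 2026, after the 8 February 2026 deadline, so the action is time-barred.

TIME-BARRED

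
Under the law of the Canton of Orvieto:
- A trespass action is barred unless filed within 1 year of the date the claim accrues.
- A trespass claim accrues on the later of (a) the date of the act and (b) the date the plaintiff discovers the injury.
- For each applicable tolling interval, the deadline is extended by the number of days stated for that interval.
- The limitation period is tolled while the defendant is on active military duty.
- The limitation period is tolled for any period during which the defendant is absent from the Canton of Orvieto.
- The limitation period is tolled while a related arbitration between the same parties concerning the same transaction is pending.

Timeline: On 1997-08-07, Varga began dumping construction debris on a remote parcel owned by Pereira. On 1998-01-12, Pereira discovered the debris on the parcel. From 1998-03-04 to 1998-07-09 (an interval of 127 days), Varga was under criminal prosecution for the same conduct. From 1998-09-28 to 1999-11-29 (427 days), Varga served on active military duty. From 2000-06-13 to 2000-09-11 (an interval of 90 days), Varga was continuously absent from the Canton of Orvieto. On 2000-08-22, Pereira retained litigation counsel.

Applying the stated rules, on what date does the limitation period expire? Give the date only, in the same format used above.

Because discovery on 1998-01-12 post-dates the 1997-08-07 act, accrual under the later-of rule falls on 1998-01-12.
The untolled deadline — 1 year after 1998-01-12 — is 1999-01-12.
The period was tolled for 427 days by the defendant's active military service (1998-09-28 to 1999-11-29), pushing the deadline to 2000-03-14.
The defendant's absence from the jurisdiction from 2000-06-13 to 2000-09-11 began after the period had already run on 2000-03-14, so it has no tolling effect.
Although a criminal prosecution ran from 1998-03-04 to 1998-07-09, the stated rules do not make that a tolling event, so it is disregarded.
The other events in the timeline have no effect on the limitation period under the stated rules.

2000-03-14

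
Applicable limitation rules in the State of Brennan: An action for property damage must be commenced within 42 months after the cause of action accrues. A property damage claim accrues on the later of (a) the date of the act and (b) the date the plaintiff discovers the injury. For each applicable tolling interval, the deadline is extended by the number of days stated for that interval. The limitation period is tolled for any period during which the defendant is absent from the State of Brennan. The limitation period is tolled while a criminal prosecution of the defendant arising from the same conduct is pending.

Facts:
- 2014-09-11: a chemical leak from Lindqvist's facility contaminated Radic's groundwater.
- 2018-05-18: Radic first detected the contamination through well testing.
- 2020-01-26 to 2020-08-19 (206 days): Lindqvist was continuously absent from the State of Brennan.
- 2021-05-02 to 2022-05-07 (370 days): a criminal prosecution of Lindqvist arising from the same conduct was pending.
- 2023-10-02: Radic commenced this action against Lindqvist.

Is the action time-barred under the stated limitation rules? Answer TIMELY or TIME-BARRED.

TIME-BARRED

Because discovery on 2018-05-18 post-dates the 2014-09-11 act, accrual under the later-of rule falls on 2018-05-18.
42 months from 2018-05-18 is 2021-11-18.
The defendant's absence from the jurisdiction from 2020-01-26 to 2020-08-19 tolled the period for 206 days, extending the deadline to 2022-06-12.
The period was tolled for 370 days by the pending criminal prosecution (2021-05-02 to 2022-05-07), pushing the deadline to 2023-06-17.
Radic filed on 2023-10-02, after the 2023-06-17 deadline, so the action is time-barred.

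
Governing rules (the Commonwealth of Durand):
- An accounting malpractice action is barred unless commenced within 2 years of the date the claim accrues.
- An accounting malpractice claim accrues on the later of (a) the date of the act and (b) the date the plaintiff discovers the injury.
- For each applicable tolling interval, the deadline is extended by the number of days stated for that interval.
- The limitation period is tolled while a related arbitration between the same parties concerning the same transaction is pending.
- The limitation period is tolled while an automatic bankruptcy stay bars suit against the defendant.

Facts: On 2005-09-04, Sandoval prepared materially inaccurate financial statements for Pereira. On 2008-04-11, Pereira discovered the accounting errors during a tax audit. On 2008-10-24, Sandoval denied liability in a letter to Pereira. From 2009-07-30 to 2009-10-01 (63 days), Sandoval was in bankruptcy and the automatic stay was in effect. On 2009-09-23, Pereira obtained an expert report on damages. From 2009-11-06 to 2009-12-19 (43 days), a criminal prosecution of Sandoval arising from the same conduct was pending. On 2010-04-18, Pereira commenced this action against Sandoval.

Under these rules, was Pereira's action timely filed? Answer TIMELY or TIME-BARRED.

Because discovery on 2008-04-11 post-dates the 2005-09-04 act, accrual under the later-of rule falls on 2008-04-11.
Adding the 2 years base period to 2008-04-11 gives a deadline of 2010-04-11, before any tolling.
The period was tolled for 63 days by the automatic bankruptcy stay (2009-07-30 to 2009-10-01), pushing the deadline to 2010-06-13.
No stated provision tolls the period for a criminal prosecution, so the interval from 2009-11-06 to 2009-12-19 has no effect on the deadline.
None of the other events listed affects the running of the period under the stated rules.
The 2010-04-18 filing precedes the 2010-06-13 deadline; the claim is timely.

TIMELY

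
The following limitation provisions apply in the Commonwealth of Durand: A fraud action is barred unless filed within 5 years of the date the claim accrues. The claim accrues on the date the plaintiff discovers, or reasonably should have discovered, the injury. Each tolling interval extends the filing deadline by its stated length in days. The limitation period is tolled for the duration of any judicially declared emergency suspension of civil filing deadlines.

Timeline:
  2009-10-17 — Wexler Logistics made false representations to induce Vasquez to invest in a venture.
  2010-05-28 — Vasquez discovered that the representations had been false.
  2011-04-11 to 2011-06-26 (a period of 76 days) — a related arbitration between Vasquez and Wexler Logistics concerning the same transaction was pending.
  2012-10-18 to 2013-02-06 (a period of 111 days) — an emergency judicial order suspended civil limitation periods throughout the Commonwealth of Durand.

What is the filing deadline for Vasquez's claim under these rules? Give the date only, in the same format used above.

2015-09-16

Accrual is tied to discovery, so the period began on 2010-05-28 rather than on 2009-10-17 when the act occurred.
5 years from 2010-05-28 is 2015-05-28.
The period was tolled for 111 days by the emergency suspension of filing deadlines (2012-10-18 to 2013-02-06), pushing the deadline to 2015-09-16.
No stated provision tolls the period for a pending arbitration, so the interval from 2011-04-11 to 2011-06-26 has no effect on the deadline.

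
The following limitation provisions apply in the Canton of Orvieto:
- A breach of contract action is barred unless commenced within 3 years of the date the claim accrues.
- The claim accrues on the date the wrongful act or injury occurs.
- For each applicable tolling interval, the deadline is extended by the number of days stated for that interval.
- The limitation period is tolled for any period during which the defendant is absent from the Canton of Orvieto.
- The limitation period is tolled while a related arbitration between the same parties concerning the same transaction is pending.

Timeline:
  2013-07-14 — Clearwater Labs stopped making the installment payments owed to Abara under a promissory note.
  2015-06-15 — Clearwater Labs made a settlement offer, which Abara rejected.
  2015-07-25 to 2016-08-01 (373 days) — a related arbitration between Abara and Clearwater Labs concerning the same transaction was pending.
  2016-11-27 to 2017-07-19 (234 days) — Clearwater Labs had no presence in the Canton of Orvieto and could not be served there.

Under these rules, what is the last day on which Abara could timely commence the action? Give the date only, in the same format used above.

2018-03-13

The limitation period began to run on 2013-07-14.
3 years from 2013-07-14 is 2016-07-14.
Because the pending related arbitration ran from 2015-07-25 to 2016-08-01, the deadline is extended by 373 days to 2017-07-22.
Because the defendant's absence from the jurisdiction ran from 2016-11-27 to 2017-07-19, the deadline is extended by 234 days to 2018-03-13.
The other events in the timeline have no effect on the limitation period under the stated rules.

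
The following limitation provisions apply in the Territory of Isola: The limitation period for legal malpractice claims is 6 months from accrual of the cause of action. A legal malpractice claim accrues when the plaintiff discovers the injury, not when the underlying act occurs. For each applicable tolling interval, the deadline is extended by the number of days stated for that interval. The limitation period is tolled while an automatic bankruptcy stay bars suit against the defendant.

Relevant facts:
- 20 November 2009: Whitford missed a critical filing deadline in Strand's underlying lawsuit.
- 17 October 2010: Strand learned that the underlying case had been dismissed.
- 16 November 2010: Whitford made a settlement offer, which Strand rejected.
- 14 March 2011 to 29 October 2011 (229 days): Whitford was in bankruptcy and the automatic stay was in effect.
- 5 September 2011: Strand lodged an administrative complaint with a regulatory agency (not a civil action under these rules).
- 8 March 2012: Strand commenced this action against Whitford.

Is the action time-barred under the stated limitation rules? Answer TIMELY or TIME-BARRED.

The claim did not accrue until Strand discovered the injury on 17 October 2010; the 20 November 2009 act date does not start the clock under the stated rule.
6 months from 17 October 2010 is 17 April 2011.
The period was tolled for 229 days by the automatic bankruptcy stay (14 March 2011 to 29 October 2011), pushing the deadline to 2 December 2011.
The other events in the timeline have no effect on the limitation period under the stated rules.
Strand filed on 8 March 2012, after the 2 December 2011 deadline, so the action is time-barred.

TIME-BARRED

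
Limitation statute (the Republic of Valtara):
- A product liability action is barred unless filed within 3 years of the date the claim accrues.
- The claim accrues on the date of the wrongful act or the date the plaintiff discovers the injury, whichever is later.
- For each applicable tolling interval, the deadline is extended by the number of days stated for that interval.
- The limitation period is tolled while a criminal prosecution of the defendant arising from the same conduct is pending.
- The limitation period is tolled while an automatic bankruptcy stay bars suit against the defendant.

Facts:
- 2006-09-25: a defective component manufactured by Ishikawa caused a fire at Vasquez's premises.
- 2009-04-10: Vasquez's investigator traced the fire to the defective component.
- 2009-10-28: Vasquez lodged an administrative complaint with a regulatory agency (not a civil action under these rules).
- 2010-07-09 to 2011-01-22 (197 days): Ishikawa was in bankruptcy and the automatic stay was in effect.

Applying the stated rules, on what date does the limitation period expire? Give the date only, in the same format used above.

2012-10-24

Because discovery on 2009-04-10 post-dates the 2006-09-25 act, accrual under the later-of rule falls on 2009-04-10.
The untolled deadline — 3 years after 2009-04-10 — is 2012-04-10.
Because the automatic bankruptcy stay ran from 2010-07-09 to 2011-01-22, the deadline is extended by 197 days to 2012-10-24.
Nothing else in the chronology tolls or restarts the period.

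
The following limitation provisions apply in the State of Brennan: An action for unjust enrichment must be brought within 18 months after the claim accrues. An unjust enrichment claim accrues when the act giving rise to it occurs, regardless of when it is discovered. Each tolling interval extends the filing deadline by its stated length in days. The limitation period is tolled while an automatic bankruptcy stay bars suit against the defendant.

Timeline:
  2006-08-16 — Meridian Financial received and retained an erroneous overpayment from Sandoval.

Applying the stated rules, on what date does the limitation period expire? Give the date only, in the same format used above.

The claim accrued on 2006-08-16, when the wrongful act occurred.
Adding the 18 months base period to 2006-08-16 gives a deadline of 2008-02-16, before any tolling.

2008-02-16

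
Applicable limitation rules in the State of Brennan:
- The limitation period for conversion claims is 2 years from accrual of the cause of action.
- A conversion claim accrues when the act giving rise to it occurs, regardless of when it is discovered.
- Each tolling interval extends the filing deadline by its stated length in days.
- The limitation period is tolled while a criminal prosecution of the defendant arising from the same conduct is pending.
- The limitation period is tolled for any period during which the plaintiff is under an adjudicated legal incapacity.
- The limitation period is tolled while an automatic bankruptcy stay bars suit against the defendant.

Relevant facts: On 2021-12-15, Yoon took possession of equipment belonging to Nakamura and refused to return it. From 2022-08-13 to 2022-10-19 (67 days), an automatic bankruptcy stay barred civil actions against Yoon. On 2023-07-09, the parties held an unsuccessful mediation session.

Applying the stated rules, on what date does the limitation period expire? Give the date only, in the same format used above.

2024-02-20

The limitation period began to run on 2021-12-15.
Adding the 2 years base period to 2021-12-15 gives a deadline of 2023-12-15, before any tolling.
Because the automatic bankruptcy stay ran from 2022-08-13 to 2022-10-19, the deadline is extended by 67 days to 2024-02-20.
Nothing else in the chronology tolls or restarts the period.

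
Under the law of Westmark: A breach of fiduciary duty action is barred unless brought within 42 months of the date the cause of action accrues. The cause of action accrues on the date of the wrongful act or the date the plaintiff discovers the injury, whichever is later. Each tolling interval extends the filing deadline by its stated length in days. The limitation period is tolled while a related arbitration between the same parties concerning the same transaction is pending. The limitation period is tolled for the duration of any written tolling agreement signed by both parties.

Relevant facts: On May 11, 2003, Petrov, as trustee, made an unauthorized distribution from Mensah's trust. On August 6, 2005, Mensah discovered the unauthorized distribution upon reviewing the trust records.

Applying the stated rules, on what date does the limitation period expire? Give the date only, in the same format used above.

February 6, 2009

Taking the later of the act (May 11, 2003) and discovery (August 6, 2005), the claim accrued on August 6, 2005.
The untolled deadline — 42 months after August 6, 2005 — is February 6, 2009.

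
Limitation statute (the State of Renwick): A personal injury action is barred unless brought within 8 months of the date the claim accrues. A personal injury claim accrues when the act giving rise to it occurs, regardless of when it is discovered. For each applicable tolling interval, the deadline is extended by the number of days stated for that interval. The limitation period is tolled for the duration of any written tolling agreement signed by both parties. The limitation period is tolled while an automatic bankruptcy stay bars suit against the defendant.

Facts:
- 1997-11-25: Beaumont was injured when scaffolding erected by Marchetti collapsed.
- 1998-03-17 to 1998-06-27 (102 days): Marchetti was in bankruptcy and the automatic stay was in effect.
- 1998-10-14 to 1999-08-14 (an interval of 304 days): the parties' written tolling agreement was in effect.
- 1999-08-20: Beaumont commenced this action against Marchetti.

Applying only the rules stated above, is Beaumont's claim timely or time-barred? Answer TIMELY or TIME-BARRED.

TIMELY

The claim accrued on 1997-11-25, when the wrongful act occurred.
The untolled deadline — 8 months after 1997-11-25 — is 1998-07-25.
The automatic bankruptcy stay from 1998-03-17 to 1998-06-27 tolled the period for 102 days, extending the deadline to 1998-11-04.
The period was tolled for 304 days by the written tolling agreement (1998-10-14 to 1999-08-14), pushing the deadline to 1999-09-04.
The 1999-08-20 filing precedes the 1999-09-04 deadline; the claim is timely.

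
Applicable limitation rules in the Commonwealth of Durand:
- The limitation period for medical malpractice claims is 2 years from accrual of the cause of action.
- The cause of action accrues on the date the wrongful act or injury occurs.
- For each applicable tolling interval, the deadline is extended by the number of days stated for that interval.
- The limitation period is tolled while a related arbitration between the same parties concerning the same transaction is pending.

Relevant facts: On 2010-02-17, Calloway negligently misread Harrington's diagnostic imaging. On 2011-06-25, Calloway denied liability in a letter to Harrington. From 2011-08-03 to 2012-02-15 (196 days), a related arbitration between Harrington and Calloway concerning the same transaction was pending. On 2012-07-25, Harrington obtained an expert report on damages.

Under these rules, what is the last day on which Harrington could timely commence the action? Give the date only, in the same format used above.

2012-08-31

The limitation period began to run on 2010-02-17.
2 years from 2010-02-17 is 2012-02-17.
The period was tolled for 196 days by the pending related arbitration (2011-08-03 to 2012-02-15), pushing the deadline to 2012-08-31.
None of the other events listed affects the running of the period under the stated rules.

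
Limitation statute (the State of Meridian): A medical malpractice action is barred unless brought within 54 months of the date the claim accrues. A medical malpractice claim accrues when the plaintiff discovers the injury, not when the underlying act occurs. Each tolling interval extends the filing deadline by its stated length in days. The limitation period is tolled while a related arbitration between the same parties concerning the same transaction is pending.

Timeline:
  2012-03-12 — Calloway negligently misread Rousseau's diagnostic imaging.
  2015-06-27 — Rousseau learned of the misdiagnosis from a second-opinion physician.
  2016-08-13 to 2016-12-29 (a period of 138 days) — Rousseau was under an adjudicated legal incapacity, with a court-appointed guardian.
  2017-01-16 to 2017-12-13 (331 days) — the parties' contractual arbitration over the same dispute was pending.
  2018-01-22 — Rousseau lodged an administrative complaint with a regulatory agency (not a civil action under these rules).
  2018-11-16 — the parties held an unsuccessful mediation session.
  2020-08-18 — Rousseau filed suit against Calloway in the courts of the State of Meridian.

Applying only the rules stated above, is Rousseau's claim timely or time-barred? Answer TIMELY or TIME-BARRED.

The claim did not accrue until Rousseau discovered the injury on 2015-06-27; the 2012-03-12 act date does not start the clock under the stated rule.
54 months from 2015-06-27 is 2019-12-27.
The pending related arbitration from 2017-01-16 to 2017-12-13 tolled the period for 331 days, extending the deadline to 2020-11-22.
No stated provision tolls the period for the plaintiff's incapacity, so the interval from 2016-08-13 to 2016-12-29 has no effect on the deadline.
The other events in the timeline have no effect on the limitation period under the stated rules.
Filing on 2020-08-18 beat the 2020-11-22 deadline — the action is timely.

TIMELY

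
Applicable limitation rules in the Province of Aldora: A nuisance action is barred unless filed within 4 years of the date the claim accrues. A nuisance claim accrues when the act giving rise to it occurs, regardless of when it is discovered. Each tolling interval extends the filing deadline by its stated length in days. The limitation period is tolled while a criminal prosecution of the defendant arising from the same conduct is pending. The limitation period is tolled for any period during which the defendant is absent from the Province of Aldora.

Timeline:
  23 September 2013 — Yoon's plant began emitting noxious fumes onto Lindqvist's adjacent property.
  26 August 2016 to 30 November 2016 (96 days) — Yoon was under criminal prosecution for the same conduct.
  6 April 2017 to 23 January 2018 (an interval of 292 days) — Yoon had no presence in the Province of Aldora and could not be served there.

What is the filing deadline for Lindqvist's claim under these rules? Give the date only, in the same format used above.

The claim accrued on 23 September 2013, when the wrongful act occurred.
The untolled deadline — 4 years after 23 September 2013 — is 23 September 2017.
Because the pending criminal prosecution ran from 26 August 2016 to 30 November 2016, the deadline is extended by 96 days to 28 December 2017.
Because the defendant's absence from the jurisdiction ran from 6 April 2017 to 23 January 2018, the deadline is extended by 292 days to 16 October 2018.

16 October 2018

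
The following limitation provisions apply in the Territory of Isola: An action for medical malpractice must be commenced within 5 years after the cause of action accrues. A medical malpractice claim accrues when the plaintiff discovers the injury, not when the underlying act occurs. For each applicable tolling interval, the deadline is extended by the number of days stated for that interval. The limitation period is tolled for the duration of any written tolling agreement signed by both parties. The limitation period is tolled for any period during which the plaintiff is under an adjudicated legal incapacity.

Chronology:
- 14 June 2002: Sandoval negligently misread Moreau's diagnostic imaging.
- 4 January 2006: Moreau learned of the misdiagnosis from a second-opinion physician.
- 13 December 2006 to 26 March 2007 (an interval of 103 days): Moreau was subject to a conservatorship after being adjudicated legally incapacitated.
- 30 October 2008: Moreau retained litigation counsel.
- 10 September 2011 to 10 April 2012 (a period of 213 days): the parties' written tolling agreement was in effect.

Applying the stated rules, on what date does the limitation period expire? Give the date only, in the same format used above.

17 April 2011

Under the discovery rule, the claim accrued on 4 January 2006, when Moreau discovered the injury — not on the 14 June 2002 date of the underlying act.
The untolled deadline — 5 years after 4 January 2006 — is 4 January 2011.
The period was tolled for 103 days by the plaintiff's legal incapacity (13 December 2006 to 26 March 2007), pushing the deadline to 17 April 2011.
By the time the written tolling agreement began on 10 September 2011, the limitation period had already expired on 17 April 2011; that interval cannot revive it.
The other events in the timeline have no effect on the limitation period under the stated rules.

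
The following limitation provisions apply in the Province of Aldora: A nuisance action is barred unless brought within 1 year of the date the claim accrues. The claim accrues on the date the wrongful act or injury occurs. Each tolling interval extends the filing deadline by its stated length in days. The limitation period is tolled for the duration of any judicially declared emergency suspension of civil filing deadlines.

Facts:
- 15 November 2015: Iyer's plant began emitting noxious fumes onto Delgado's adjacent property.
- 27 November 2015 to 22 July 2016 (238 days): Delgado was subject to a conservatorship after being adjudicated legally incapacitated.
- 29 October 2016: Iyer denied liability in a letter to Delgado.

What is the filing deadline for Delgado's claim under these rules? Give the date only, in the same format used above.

15 November 2016

The claim accrued on 15 November 2015, when the wrongful act occurred.
The untolled deadline — 1 year after 15 November 2015 — is 15 November 2016.
No stated provision tolls the period for the plaintiff's incapacity, so the interval from 27 November 2015 to 22 July 2016 has no effect on the deadline.
Nothing else in the chronology tolls or restarts the period.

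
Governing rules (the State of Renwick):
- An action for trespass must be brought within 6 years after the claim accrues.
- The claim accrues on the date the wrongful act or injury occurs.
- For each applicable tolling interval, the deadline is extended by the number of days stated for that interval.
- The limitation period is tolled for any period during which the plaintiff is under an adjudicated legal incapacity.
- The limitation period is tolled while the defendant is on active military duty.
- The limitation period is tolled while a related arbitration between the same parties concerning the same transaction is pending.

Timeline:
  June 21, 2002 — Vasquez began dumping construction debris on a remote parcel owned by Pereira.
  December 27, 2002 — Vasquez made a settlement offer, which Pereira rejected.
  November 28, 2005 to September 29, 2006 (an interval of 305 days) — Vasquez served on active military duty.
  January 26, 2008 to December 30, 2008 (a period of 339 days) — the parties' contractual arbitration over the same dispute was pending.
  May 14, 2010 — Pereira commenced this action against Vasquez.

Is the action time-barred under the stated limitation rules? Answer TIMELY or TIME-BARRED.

The claim accrued on June 21, 2002, when the wrongful act occurred.
6 years from June 21, 2002 is June 21, 2008.
The period was tolled for 305 days by the defendant's active military service (November 28, 2005 to September 29, 2006), pushing the deadline to April 22, 2009.
The pending related arbitration from January 26, 2008 to December 30, 2008 tolled the period for 339 days, extending the deadline to March 27, 2010.
Nothing else in the chronology tolls or restarts the period.
Filing on May 14, 2010 missed the March 27, 2010 deadline — the action is time-barred.

TIME-BARRED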